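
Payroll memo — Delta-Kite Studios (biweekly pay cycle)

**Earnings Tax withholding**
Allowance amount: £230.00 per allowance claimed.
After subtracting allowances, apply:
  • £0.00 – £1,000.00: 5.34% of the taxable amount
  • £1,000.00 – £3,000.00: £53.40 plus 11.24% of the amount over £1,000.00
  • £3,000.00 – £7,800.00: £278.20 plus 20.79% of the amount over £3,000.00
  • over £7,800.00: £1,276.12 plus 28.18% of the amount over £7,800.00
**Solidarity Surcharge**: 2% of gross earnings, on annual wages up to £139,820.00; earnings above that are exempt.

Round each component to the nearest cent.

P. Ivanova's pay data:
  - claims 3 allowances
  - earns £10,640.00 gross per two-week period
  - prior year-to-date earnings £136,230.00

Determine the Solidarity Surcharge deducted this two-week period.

Solidarity Surcharge: cap £139,820.00 − YTD £136,230.00 = £3,590.00 subject; 2% × £3,590.00 = £71.80

£71.80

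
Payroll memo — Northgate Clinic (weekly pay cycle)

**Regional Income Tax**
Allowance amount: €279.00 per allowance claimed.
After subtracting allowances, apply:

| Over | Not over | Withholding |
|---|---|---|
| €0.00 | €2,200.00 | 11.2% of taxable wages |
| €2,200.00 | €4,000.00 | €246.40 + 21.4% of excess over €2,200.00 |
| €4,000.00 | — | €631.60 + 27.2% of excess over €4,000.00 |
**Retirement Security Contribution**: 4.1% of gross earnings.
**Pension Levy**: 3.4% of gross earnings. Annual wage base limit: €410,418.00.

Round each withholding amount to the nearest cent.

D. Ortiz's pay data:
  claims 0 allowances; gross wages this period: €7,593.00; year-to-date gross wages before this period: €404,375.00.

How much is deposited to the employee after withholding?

Regional Income Tax: taxable = €7,593.00
  €631.60 + 27.2% × (€7,593.00 − €4,000.00) = €631.60 + 27.2% × €3,593.00 = €1,608.90
Retirement Security Contribution: 4.1% × €7,593.00 = €311.31
Pension Levy: cap €410,418.00 − YTD €404,375.00 = €6,043.00 subject; 3.4% × €6,043.00 = €205.46
Total withheld: €1,608.90 + €311.31 + €205.46 = €2,125.67
Net pay: €7,593.00 − €2,125.67 = €5,467.33

€5,467.33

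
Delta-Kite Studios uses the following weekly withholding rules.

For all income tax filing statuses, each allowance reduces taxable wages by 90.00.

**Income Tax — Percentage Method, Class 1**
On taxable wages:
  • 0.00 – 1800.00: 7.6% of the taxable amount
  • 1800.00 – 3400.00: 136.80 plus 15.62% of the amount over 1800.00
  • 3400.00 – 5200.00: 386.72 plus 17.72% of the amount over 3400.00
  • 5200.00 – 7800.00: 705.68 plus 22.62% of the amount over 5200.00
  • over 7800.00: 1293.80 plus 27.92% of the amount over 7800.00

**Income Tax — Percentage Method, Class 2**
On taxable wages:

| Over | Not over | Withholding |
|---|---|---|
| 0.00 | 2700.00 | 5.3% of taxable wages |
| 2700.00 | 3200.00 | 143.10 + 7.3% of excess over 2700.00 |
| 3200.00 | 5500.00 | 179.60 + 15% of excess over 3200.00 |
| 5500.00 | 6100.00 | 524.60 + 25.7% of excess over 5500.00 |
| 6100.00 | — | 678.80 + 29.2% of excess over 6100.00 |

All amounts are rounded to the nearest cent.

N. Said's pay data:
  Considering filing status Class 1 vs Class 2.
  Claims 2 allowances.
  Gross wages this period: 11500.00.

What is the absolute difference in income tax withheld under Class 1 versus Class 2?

73.54

Income Tax (Class 1): taxable = 11500.00 − 2×90.00 = 11320.00
  1293.80 + 27.92% × (11320.00 − 7800.00) = 1293.80 + 27.92% × 3520.00 = 2276.58
Income Tax (Class 2): taxable = 11500.00 − 2×90.00 = 11320.00
  678.80 + 29.2% × (11320.00 − 6100.00) = 678.80 + 29.2% × 5220.00 = 2203.04
Difference: |2276.58 − 2203.04| = 73.54 (higher under Class 1)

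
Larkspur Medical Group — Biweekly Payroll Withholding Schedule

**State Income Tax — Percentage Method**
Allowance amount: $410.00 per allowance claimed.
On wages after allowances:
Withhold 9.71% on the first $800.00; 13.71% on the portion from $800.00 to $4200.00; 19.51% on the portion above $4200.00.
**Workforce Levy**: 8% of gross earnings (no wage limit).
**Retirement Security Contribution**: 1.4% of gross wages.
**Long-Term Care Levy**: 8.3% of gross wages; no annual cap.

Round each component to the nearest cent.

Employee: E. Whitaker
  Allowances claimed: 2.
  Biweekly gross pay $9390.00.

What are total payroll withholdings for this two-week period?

State Income Tax: taxable = $9390.00 − 2×$410.00 = $8570.00
  $543.82 + 19.51% × ($8570.00 − $4200.00) = $543.82 + 19.51% × $4370.00 = $1396.41
Workforce Levy: 8% × $9390.00 = $751.20
Retirement Security Contribution: 1.4% × $9390.00 = $131.46
Long-Term Care Levy: 8.3% × $9390.00 = $779.37
Total: $1396.41 + $751.20 + $131.46 + $779.37 = $3058.44

$3058.44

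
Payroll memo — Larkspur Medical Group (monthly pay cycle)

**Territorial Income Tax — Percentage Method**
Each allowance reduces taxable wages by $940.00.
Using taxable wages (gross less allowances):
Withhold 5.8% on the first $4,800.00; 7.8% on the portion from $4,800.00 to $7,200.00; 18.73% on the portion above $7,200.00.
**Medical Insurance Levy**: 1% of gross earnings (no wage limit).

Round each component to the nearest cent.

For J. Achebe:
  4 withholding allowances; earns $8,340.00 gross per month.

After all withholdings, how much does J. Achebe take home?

$7,990.96

Territorial Income Tax: taxable = $8,340.00 − 4×$940.00 = $4,580.00
  5.8% × $4,580.00 = $265.64
Medical Insurance Levy: 1% × $8,340.00 = $83.40
Total withheld: $265.64 + $83.40 = $349.04
Net pay: $8,340.00 − $349.04 = $7,990.96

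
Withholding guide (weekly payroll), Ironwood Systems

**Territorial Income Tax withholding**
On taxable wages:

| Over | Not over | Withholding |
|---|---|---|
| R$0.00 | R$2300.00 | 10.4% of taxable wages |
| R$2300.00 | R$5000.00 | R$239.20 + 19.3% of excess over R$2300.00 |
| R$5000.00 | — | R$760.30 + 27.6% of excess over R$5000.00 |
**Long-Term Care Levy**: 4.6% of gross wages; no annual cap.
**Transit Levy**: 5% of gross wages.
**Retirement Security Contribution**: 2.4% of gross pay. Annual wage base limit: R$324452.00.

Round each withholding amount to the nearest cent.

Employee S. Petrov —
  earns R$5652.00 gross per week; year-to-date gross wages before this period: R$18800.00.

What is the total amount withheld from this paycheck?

R$1618.49

Territorial Income Tax: taxable = R$5652.00
  R$760.30 + 27.6% × (R$5652.00 − R$5000.00) = R$760.30 + 27.6% × R$652.00 = R$940.25
Long-Term Care Levy: 4.6% × R$5652.00 = R$259.99
Transit Levy: 5% × R$5652.00 = R$282.60
Retirement Security Contribution: 2.4% × R$5652.00 = R$135.65
Total: R$940.25 + R$259.99 + R$282.60 + R$135.65 = R$1618.49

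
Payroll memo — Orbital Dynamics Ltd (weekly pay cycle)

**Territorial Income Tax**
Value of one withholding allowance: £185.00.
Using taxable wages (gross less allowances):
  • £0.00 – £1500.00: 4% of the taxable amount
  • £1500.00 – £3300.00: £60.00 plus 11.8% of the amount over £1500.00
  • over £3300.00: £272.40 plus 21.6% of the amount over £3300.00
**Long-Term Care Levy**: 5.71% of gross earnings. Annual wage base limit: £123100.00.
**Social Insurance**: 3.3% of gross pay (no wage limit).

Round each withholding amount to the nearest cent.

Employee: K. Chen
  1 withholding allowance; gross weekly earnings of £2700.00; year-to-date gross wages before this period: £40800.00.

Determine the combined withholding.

Territorial Income Tax: taxable = £2700.00 − 1×£185.00 = £2515.00
  £60.00 + 11.8% × (£2515.00 − £1500.00) = £60.00 + 11.8% × £1015.00 = £179.77
Long-Term Care Levy: 5.71% × £2700.00 = £154.17
Social Insurance: 3.3% × £2700.00 = £89.10
Total: £179.77 + £154.17 + £89.10 = £423.04

£423.04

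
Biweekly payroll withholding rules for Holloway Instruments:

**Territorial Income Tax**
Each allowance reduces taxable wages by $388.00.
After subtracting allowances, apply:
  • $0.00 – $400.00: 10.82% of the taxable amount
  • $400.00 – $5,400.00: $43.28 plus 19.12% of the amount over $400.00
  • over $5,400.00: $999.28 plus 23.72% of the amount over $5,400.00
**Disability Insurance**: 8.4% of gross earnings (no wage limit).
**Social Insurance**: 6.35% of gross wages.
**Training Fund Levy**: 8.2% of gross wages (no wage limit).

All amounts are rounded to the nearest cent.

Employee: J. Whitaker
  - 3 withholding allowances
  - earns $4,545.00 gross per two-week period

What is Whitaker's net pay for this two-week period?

Territorial Income Tax: taxable = $4,545.00 − 3×$388.00 = $3,381.00
  $43.28 + 19.12% × ($3,381.00 − $400.00) = $43.28 + 19.12% × $2,981.00 = $613.25
Disability Insurance: 8.4% × $4,545.00 = $381.78
Social Insurance: 6.35% × $4,545.00 = $288.61
Training Fund Levy: 8.2% × $4,545.00 = $372.69
Total withheld: $613.25 + $381.78 + $288.61 + $372.69 = $1,656.33
Net pay: $4,545.00 − $1,656.33 = $2,888.67

$2,888.67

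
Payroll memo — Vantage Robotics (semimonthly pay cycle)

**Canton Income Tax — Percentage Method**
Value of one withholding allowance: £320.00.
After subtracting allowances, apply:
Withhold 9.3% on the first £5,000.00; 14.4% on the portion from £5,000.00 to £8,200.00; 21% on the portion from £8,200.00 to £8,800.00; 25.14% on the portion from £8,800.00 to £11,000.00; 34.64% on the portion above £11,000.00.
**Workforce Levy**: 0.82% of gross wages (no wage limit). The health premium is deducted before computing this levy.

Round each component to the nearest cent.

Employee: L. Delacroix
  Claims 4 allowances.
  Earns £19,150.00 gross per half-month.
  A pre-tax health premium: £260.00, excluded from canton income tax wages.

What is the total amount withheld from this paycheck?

£4,049.48

Canton Income Tax: taxable = £19,150.00 − £260.00 − 4×£320.00 = £17,610.00
  £1,604.88 + 34.64% × (£17,610.00 − £11,000.00) = £1,604.88 + 34.64% × £6,610.00 = £3,894.58
Workforce Levy: 0.82% × £18,890.00 = £154.90
Total: £3,894.58 + £154.90 = £4,049.48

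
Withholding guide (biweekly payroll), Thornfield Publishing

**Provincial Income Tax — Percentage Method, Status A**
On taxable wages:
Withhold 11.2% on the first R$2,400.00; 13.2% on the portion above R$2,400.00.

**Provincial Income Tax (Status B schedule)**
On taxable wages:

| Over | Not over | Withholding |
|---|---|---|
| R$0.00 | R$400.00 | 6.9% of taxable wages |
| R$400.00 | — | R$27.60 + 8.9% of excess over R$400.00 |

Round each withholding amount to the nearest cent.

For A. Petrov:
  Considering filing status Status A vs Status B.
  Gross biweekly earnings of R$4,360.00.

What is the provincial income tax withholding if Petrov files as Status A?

R$527.52

Provincial Income Tax (Status A): taxable = R$4,360.00
  R$268.80 + 13.2% × (R$4,360.00 − R$2,400.00) = R$268.80 + 13.2% × R$1,960.00 = R$527.52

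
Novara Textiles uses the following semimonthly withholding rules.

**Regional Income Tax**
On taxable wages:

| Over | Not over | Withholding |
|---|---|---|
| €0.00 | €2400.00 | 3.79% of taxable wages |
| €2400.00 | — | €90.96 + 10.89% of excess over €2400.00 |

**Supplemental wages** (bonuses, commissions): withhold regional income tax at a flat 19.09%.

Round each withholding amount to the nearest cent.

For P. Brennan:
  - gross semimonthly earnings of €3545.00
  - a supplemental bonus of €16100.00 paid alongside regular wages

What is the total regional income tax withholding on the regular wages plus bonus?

€3289.14

Regional Income Tax: taxable = €3545.00
  €90.96 + 10.89% × (€3545.00 − €2400.00) = €90.96 + 10.89% × €1145.00 = €215.65
Supplemental (19.09% flat on bonus): 19.09% × €16100.00 = €3073.49
Total regional income tax: €215.65 + €3073.49 = €3289.14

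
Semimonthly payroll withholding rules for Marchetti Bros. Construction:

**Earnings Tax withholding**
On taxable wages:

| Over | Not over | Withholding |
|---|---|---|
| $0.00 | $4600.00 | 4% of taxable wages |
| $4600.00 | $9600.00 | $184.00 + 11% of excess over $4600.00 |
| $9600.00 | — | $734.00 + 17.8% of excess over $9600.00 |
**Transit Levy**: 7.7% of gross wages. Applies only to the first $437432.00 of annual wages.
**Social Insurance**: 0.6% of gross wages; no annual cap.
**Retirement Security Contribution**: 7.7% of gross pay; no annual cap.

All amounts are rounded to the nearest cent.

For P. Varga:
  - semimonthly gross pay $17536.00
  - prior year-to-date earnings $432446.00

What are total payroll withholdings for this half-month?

$3986.02

Earnings Tax: taxable = $17536.00
  $734.00 + 17.8% × ($17536.00 − $9600.00) = $734.00 + 17.8% × $7936.00 = $2146.61
Transit Levy: cap $437432.00 − YTD $432446.00 = $4986.00 subject; 7.7% × $4986.00 = $383.92
Social Insurance: 0.6% × $17536.00 = $105.22
Retirement Security Contribution: 7.7% × $17536.00 = $1350.27
Total: $2146.61 + $383.92 + $105.22 + $1350.27 = $3986.02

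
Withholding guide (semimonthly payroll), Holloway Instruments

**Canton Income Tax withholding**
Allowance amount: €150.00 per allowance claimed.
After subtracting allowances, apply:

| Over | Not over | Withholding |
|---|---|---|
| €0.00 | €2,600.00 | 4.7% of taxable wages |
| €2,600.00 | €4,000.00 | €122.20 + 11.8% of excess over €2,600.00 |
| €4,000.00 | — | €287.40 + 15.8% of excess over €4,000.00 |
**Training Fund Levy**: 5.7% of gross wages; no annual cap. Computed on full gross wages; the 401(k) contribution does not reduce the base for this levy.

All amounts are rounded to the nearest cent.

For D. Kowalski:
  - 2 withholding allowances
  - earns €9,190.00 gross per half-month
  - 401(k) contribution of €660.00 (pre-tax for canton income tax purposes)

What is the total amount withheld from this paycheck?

€1,479.57

Canton Income Tax: taxable = €9,190.00 − €660.00 − 2×€150.00 = €8,230.00
  €287.40 + 15.8% × (€8,230.00 − €4,000.00) = €287.40 + 15.8% × €4,230.00 = €955.74
Training Fund Levy: 5.7% × €9,190.00 = €523.83
Total: €955.74 + €523.83 = €1,479.57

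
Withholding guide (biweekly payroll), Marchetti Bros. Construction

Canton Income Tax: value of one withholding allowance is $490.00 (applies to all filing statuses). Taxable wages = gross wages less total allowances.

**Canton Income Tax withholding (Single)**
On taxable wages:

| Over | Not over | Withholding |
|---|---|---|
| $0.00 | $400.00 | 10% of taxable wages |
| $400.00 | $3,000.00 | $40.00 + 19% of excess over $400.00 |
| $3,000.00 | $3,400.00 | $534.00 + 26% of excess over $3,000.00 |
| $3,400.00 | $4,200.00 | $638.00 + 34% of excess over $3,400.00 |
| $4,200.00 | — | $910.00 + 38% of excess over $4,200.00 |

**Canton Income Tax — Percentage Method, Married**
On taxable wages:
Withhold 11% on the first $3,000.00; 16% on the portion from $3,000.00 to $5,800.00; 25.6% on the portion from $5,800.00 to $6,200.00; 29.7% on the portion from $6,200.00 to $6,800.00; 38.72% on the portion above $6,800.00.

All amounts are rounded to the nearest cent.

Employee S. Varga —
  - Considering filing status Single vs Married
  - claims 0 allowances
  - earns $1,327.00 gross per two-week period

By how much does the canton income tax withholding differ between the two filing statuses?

Canton Income Tax (Single): taxable = $1,327.00
  $40.00 + 19% × ($1,327.00 − $400.00) = $40.00 + 19% × $927.00 = $216.13
Canton Income Tax (Married): taxable = $1,327.00
  11% × $1,327.00 = $145.97
Difference: |$216.13 − $145.97| = $70.16 (higher under Single)

$70.16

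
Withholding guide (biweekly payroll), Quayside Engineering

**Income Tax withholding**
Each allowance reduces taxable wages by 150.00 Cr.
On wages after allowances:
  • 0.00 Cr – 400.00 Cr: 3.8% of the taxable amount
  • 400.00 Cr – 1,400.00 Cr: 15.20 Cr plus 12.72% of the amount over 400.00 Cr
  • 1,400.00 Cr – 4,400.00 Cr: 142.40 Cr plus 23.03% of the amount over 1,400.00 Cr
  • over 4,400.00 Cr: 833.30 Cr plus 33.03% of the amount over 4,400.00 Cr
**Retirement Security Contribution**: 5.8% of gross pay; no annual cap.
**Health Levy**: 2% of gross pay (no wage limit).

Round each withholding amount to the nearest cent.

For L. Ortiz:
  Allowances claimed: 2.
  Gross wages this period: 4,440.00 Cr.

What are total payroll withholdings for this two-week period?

Income Tax: taxable = 4,440.00 Cr − 2×150.00 Cr = 4,140.00 Cr
  142.40 Cr + 23.03% × (4,140.00 Cr − 1,400.00 Cr) = 142.40 Cr + 23.03% × 2,740.00 Cr = 773.42 Cr
Retirement Security Contribution: 5.8% × 4,440.00 Cr = 257.52 Cr
Health Levy: 2% × 4,440.00 Cr = 88.80 Cr
Total: 773.42 Cr + 257.52 Cr + 88.80 Cr = 1,119.74 Cr

1,119.74 Cr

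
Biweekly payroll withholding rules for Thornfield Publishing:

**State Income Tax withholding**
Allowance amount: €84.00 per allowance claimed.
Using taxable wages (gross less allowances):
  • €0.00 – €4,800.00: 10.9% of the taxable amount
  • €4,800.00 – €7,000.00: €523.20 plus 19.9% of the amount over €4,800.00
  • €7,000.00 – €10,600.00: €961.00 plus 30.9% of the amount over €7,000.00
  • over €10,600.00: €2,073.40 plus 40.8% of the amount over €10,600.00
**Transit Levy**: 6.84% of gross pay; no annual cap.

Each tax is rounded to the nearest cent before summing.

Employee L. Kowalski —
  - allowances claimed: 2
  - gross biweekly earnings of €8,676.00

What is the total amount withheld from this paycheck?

€2,020.41

State Income Tax: taxable = €8,676.00 − 2×€84.00 = €8,508.00
  €961.00 + 30.9% × (€8,508.00 − €7,000.00) = €961.00 + 30.9% × €1,508.00 = €1,426.97
Transit Levy: 6.84% × €8,676.00 = €593.44
Total: €1,426.97 + €593.44 = €2,020.41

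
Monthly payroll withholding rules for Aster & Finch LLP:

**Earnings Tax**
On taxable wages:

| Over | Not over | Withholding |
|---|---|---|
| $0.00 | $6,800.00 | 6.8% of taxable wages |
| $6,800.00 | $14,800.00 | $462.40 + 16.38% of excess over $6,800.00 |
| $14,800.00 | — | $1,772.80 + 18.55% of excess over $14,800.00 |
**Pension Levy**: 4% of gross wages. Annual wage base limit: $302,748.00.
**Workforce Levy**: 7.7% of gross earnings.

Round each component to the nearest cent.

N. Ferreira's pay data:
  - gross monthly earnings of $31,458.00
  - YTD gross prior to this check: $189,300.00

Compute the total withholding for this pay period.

Earnings Tax: taxable = $31,458.00
  $1,772.80 + 18.55% × ($31,458.00 − $14,800.00) = $1,772.80 + 18.55% × $16,658.00 = $4,862.86
Pension Levy: 4% × $31,458.00 = $1,258.32
Workforce Levy: 7.7% × $31,458.00 = $2,422.27
Total: $4,862.86 + $1,258.32 + $2,422.27 = $8,543.45

$8,543.45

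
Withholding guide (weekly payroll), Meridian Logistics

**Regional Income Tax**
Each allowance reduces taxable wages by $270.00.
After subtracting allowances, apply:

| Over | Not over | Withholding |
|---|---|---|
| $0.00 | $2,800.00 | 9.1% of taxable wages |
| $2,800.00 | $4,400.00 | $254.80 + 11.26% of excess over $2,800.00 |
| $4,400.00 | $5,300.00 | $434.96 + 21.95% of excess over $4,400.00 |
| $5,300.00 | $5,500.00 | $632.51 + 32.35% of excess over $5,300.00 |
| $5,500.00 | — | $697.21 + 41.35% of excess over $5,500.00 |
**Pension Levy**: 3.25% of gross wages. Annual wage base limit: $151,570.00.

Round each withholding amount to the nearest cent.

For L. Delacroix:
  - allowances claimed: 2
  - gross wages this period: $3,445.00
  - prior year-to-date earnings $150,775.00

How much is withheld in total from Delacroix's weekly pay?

Regional Income Tax: taxable = $3,445.00 − 2×$270.00 = $2,905.00
  $254.80 + 11.26% × ($2,905.00 − $2,800.00) = $254.80 + 11.26% × $105.00 = $266.62
Pension Levy: cap $151,570.00 − YTD $150,775.00 = $795.00 subject; 3.25% × $795.00 = $25.84
Total: $266.62 + $25.84 = $292.46

$292.46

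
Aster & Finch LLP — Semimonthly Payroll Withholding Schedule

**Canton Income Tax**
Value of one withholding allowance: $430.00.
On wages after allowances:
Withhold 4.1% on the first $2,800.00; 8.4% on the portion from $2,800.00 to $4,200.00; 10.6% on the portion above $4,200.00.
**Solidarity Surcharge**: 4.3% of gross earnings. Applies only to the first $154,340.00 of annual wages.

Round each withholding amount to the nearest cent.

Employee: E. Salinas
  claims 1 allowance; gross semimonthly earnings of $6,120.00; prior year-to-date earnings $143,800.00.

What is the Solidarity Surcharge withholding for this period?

$263.16

Solidarity Surcharge: 4.3% × $6,120.00 = $263.16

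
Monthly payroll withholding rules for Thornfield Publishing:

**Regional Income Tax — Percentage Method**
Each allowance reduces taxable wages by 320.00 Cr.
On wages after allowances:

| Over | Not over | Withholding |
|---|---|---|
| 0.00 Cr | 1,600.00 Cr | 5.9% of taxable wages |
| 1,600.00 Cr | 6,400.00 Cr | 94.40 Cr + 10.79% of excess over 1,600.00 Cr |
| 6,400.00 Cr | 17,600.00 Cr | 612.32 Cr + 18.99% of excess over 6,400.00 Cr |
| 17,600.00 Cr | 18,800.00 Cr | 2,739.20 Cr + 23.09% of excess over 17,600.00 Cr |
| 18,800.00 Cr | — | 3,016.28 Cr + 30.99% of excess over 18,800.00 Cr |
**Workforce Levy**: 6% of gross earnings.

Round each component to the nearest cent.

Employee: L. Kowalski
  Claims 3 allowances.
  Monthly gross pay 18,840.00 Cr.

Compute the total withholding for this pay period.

Regional Income Tax: taxable = 18,840.00 Cr − 3×320.00 Cr = 17,880.00 Cr
  2,739.20 Cr + 23.09% × (17,880.00 Cr − 17,600.00 Cr) = 2,739.20 Cr + 23.09% × 280.00 Cr = 2,803.85 Cr
Workforce Levy: 6% × 18,840.00 Cr = 1,130.40 Cr
Total: 2,803.85 Cr + 1,130.40 Cr = 3,934.25 Cr

3,934.25 Cr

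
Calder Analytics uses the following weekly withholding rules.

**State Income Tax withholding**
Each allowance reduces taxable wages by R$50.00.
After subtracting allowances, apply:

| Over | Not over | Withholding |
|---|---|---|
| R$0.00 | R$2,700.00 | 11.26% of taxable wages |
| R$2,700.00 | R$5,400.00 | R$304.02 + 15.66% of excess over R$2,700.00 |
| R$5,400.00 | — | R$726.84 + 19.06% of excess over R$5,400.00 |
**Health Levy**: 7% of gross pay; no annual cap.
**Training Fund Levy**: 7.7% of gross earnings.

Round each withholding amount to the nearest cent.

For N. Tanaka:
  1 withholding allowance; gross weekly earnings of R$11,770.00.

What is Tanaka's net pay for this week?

State Income Tax: taxable = R$11,770.00 − 1×R$50.00 = R$11,720.00
  R$726.84 + 19.06% × (R$11,720.00 − R$5,400.00) = R$726.84 + 19.06% × R$6,320.00 = R$1,931.43
Health Levy: 7% × R$11,770.00 = R$823.90
Training Fund Levy: 7.7% × R$11,770.00 = R$906.29
Total withheld: R$1,931.43 + R$823.90 + R$906.29 = R$3,661.62
Net pay: R$11,770.00 − R$3,661.62 = R$8,108.38

R$8,108.38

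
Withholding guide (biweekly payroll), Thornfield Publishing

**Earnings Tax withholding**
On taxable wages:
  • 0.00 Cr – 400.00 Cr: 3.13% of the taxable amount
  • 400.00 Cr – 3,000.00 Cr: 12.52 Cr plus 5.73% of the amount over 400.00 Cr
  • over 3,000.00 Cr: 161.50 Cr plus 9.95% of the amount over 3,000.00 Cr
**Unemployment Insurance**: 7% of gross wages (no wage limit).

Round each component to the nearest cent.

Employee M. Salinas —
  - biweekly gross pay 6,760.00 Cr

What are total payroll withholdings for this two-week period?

Earnings Tax: taxable = 6,760.00 Cr
  161.50 Cr + 9.95% × (6,760.00 Cr − 3,000.00 Cr) = 161.50 Cr + 9.95% × 3,760.00 Cr = 535.62 Cr
Unemployment Insurance: 7% × 6,760.00 Cr = 473.20 Cr
Total: 535.62 Cr + 473.20 Cr = 1,008.82 Cr

1,008.82 Cr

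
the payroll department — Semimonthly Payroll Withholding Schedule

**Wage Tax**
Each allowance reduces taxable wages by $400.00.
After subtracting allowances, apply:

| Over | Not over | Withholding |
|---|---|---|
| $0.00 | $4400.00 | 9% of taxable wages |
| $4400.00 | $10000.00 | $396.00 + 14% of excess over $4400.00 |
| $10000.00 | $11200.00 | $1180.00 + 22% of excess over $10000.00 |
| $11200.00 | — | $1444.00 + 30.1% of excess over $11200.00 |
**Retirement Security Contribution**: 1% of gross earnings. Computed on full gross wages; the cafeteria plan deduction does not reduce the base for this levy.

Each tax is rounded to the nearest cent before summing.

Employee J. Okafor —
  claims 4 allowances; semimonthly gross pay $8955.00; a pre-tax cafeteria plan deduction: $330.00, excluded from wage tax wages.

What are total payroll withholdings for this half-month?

Wage Tax: taxable = $8955.00 − $330.00 − 4×$400.00 = $7025.00
  $396.00 + 14% × ($7025.00 − $4400.00) = $396.00 + 14% × $2625.00 = $763.50
Retirement Security Contribution: 1% × $8955.00 = $89.55
Total: $763.50 + $89.55 = $853.05

$853.05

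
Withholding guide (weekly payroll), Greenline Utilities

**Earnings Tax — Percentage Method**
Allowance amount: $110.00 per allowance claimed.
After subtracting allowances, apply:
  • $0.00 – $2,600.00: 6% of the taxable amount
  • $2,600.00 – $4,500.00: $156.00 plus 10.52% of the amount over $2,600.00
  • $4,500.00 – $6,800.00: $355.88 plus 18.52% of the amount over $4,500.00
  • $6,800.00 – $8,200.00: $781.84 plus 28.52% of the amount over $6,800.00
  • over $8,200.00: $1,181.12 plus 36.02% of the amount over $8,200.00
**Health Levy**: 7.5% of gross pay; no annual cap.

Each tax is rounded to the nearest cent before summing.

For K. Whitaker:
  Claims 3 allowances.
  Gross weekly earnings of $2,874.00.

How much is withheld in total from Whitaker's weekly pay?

$368.19

Earnings Tax: taxable = $2,874.00 − 3×$110.00 = $2,544.00
  6% × $2,544.00 = $152.64
Health Levy: 7.5% × $2,874.00 = $215.55
Total: $152.64 + $215.55 = $368.19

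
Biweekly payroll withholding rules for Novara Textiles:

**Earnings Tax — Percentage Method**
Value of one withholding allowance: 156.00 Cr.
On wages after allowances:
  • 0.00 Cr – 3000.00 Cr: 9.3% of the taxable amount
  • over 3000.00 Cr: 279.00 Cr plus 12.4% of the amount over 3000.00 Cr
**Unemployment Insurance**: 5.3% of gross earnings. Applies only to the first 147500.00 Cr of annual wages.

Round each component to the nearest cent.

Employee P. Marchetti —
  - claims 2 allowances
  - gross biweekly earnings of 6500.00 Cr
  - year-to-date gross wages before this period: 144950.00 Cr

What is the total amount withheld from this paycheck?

809.46 Cr

Earnings Tax: taxable = 6500.00 Cr − 2×156.00 Cr = 6188.00 Cr
  279.00 Cr + 12.4% × (6188.00 Cr − 3000.00 Cr) = 279.00 Cr + 12.4% × 3188.00 Cr = 674.31 Cr
Unemployment Insurance: cap 147500.00 Cr − YTD 144950.00 Cr = 2550.00 Cr subject; 5.3% × 2550.00 Cr = 135.15 Cr
Total: 674.31 Cr + 135.15 Cr = 809.46 Cr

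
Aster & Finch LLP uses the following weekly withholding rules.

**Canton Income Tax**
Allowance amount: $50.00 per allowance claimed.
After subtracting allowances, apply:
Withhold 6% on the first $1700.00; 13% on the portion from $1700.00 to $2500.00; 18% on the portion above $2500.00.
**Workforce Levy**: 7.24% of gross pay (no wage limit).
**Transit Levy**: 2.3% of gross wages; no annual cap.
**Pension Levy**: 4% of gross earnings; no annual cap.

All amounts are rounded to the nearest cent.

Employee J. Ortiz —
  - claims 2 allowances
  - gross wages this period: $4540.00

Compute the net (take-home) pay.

Canton Income Tax: taxable = $4540.00 − 2×$50.00 = $4440.00
  $206.00 + 18% × ($4440.00 − $2500.00) = $206.00 + 18% × $1940.00 = $555.20
Workforce Levy: 7.24% × $4540.00 = $328.70
Transit Levy: 2.3% × $4540.00 = $104.42
Pension Levy: 4% × $4540.00 = $181.60
Total withheld: $555.20 + $328.70 + $104.42 + $181.60 = $1169.92
Net pay: $4540.00 − $1169.92 = $3370.08

$3370.08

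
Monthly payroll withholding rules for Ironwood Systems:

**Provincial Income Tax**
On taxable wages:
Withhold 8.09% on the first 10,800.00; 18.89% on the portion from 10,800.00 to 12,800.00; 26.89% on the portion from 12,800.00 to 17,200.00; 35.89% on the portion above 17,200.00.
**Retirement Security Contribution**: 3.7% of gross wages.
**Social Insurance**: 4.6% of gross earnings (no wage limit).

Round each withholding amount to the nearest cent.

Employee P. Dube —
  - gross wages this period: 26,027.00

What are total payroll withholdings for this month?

7,762.93

Provincial Income Tax: taxable = 26,027.00
  2,434.68 + 35.89% × (26,027.00 − 17,200.00) = 2,434.68 + 35.89% × 8,827.00 = 5,602.69
Retirement Security Contribution: 3.7% × 26,027.00 = 963.00
Social Insurance: 4.6% × 26,027.00 = 1,197.24
Total: 5,602.69 + 963.00 + 1,197.24 = 7,762.93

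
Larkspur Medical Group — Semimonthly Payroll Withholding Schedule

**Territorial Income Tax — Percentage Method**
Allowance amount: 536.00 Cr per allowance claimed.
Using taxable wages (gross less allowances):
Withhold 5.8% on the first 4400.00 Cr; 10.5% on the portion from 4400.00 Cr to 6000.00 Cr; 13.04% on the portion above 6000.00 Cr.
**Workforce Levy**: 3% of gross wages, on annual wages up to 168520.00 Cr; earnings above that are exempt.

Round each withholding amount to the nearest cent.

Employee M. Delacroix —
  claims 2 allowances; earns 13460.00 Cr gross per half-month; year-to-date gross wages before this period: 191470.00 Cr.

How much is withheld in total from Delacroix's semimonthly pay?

Territorial Income Tax: taxable = 13460.00 Cr − 2×536.00 Cr = 12388.00 Cr
  423.20 Cr + 13.04% × (12388.00 Cr − 6000.00 Cr) = 423.20 Cr + 13.04% × 6388.00 Cr = 1256.20 Cr
Workforce Levy: YTD 191470.00 Cr ≥ cap 168520.00 Cr → 0.00 Cr
Total: 1256.20 Cr + 0.00 Cr = 1256.20 Cr

1256.20 Cr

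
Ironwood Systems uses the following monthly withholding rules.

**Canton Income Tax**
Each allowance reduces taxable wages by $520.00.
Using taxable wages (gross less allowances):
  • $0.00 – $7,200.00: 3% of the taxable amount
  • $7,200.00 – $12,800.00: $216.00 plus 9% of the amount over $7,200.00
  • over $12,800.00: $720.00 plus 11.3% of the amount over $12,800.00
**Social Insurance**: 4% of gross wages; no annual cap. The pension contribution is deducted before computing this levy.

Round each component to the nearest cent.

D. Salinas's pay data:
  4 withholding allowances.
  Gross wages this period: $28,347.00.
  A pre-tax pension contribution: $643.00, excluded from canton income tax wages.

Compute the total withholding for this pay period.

$3,277.27

Canton Income Tax: taxable = $28,347.00 − $643.00 − 4×$520.00 = $25,624.00
  $720.00 + 11.3% × ($25,624.00 − $12,800.00) = $720.00 + 11.3% × $12,824.00 = $2,169.11
Social Insurance: 4% × $27,704.00 = $1,108.16
Total: $2,169.11 + $1,108.16 = $3,277.27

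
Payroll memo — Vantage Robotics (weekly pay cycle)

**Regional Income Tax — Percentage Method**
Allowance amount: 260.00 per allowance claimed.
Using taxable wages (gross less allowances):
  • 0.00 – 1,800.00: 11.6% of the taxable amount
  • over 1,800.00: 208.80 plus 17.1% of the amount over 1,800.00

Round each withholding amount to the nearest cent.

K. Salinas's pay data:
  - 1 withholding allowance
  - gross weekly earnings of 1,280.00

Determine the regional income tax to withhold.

Regional Income Tax: taxable = 1,280.00 − 1×260.00 = 1,020.00
  11.6% × 1,020.00 = 118.32

118.32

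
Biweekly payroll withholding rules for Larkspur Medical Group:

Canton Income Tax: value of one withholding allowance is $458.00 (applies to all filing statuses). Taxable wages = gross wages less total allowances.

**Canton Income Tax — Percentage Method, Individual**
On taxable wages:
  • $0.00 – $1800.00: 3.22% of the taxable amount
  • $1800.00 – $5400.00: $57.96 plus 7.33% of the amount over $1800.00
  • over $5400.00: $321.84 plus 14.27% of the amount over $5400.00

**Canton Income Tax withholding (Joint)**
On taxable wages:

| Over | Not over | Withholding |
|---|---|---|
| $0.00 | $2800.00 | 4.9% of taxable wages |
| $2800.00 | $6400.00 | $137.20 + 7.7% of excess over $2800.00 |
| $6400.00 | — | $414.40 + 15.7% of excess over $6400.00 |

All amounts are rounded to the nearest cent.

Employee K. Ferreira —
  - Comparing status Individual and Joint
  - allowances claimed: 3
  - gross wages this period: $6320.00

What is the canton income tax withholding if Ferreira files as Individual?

Canton Income Tax (Individual): taxable = $6320.00 − 3×$458.00 = $4946.00
  $57.96 + 7.33% × ($4946.00 − $1800.00) = $57.96 + 7.33% × $3146.00 = $288.56

$288.56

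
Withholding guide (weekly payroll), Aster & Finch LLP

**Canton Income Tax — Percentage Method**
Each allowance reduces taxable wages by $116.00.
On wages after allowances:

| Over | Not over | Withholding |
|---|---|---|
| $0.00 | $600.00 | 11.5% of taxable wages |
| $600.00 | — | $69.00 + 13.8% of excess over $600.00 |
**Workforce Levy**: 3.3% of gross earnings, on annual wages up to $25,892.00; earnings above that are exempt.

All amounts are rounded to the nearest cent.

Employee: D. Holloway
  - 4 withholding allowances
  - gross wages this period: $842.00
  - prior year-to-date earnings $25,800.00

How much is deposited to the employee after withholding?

$795.49

Canton Income Tax: taxable = $842.00 − 4×$116.00 = $378.00
  11.5% × $378.00 = $43.47
Workforce Levy: cap $25,892.00 − YTD $25,800.00 = $92.00 subject; 3.3% × $92.00 = $3.04
Total withheld: $43.47 + $3.04 = $46.51
Net pay: $842.00 − $46.51 = $795.49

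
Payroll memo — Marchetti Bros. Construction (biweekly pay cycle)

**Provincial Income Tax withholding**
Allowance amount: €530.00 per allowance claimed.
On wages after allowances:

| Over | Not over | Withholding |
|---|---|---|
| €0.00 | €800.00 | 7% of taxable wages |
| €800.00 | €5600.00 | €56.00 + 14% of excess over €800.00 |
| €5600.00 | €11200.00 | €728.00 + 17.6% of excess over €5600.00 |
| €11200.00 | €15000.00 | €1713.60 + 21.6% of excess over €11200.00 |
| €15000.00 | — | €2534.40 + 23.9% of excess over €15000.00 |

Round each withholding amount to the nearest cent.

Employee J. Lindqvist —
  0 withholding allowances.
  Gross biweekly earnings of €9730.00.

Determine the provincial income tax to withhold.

€1454.88

Provincial Income Tax: taxable = €9730.00
  €728.00 + 17.6% × (€9730.00 − €5600.00) = €728.00 + 17.6% × €4130.00 = €1454.88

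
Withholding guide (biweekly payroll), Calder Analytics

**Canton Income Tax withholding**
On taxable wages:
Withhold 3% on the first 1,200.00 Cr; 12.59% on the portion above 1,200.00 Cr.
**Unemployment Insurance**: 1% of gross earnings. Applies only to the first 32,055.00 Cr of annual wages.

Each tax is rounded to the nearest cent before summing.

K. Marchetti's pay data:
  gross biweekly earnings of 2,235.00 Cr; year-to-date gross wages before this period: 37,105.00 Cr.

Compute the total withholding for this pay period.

166.31 Cr

Canton Income Tax: taxable = 2,235.00 Cr
  36.00 Cr + 12.59% × (2,235.00 Cr − 1,200.00 Cr) = 36.00 Cr + 12.59% × 1,035.00 Cr = 166.31 Cr
Unemployment Insurance: YTD 37,105.00 Cr ≥ cap 32,055.00 Cr → 0.00 Cr
Total: 166.31 Cr + 0.00 Cr = 166.31 Cr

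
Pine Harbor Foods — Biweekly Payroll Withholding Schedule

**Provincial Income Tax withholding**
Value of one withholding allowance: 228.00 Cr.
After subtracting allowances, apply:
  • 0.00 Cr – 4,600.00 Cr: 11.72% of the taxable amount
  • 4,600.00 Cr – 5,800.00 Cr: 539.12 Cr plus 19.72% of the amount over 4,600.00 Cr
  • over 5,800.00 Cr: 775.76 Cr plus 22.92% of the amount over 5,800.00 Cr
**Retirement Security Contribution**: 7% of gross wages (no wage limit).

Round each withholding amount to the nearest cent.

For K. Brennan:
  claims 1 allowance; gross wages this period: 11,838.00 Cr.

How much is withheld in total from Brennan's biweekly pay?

2,936.07 Cr

Provincial Income Tax: taxable = 11,838.00 Cr − 1×228.00 Cr = 11,610.00 Cr
  775.76 Cr + 22.92% × (11,610.00 Cr − 5,800.00 Cr) = 775.76 Cr + 22.92% × 5,810.00 Cr = 2,107.41 Cr
Retirement Security Contribution: 7% × 11,838.00 Cr = 828.66 Cr
Total: 2,107.41 Cr + 828.66 Cr = 2,936.07 Cr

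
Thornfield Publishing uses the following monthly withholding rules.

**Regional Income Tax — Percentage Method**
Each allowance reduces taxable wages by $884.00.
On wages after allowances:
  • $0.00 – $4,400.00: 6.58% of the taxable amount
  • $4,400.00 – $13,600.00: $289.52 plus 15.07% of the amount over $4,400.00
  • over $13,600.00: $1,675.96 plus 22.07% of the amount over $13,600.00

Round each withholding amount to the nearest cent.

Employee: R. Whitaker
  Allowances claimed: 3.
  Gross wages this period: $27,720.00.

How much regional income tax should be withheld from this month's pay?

Regional Income Tax: taxable = $27,720.00 − 3×$884.00 = $25,068.00
  $1,675.96 + 22.07% × ($25,068.00 − $13,600.00) = $1,675.96 + 22.07% × $11,468.00 = $4,206.95

$4,206.95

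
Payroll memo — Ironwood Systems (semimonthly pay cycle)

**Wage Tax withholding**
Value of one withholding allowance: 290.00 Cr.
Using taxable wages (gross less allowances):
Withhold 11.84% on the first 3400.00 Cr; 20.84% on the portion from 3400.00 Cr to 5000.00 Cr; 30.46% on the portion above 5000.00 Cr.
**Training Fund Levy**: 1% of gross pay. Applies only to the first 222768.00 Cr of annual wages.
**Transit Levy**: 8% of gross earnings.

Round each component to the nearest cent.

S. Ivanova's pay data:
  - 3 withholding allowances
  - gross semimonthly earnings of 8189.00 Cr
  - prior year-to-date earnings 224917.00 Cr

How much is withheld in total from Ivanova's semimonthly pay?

Wage Tax: taxable = 8189.00 Cr − 3×290.00 Cr = 7319.00 Cr
  736.00 Cr + 30.46% × (7319.00 Cr − 5000.00 Cr) = 736.00 Cr + 30.46% × 2319.00 Cr = 1442.37 Cr
Training Fund Levy: YTD 224917.00 Cr ≥ cap 222768.00 Cr → 0.00 Cr
Transit Levy: 8% × 8189.00 Cr = 655.12 Cr
Total: 1442.37 Cr + 0.00 Cr + 655.12 Cr = 2097.49 Cr

2097.49 Cr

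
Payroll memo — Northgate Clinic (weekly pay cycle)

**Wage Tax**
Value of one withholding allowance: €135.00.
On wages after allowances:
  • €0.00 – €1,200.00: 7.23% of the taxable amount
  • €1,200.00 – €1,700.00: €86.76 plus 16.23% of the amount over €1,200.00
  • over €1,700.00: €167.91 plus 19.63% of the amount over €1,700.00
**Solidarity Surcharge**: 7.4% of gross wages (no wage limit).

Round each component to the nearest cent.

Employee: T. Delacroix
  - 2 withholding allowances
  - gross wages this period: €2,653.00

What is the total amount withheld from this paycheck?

Wage Tax: taxable = €2,653.00 − 2×€135.00 = €2,383.00
  €167.91 + 19.63% × (€2,383.00 − €1,700.00) = €167.91 + 19.63% × €683.00 = €301.98
Solidarity Surcharge: 7.4% × €2,653.00 = €196.32
Total: €301.98 + €196.32 = €498.30

€498.30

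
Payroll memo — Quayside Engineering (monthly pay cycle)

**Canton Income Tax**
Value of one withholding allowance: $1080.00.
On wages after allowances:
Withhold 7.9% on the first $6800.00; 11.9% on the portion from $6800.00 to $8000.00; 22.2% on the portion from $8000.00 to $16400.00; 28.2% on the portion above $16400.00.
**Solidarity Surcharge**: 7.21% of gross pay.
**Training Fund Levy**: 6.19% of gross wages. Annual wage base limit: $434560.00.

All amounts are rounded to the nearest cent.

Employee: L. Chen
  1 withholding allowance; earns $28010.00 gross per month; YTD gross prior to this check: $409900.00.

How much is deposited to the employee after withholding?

$18949.77

Canton Income Tax: taxable = $28010.00 − 1×$1080.00 = $26930.00
  $2544.80 + 28.2% × ($26930.00 − $16400.00) = $2544.80 + 28.2% × $10530.00 = $5514.26
Solidarity Surcharge: 7.21% × $28010.00 = $2019.52
Training Fund Levy: cap $434560.00 − YTD $409900.00 = $24660.00 subject; 6.19% × $24660.00 = $1526.45
Total withheld: $5514.26 + $2019.52 + $1526.45 = $9060.23
Net pay: $28010.00 − $9060.23 = $18949.77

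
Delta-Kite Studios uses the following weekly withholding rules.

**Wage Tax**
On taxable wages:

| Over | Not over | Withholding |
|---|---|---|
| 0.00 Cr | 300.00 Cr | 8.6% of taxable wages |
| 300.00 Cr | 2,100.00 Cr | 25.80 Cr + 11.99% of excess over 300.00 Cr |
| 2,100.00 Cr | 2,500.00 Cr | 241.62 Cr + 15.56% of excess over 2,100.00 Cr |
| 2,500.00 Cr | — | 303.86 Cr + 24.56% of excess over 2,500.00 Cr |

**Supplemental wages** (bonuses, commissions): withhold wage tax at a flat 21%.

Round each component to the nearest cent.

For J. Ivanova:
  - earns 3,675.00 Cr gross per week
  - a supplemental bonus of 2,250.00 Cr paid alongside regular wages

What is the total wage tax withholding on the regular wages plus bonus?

1,064.94 Cr

Wage Tax: taxable = 3,675.00 Cr
  303.86 Cr + 24.56% × (3,675.00 Cr − 2,500.00 Cr) = 303.86 Cr + 24.56% × 1,175.00 Cr = 592.44 Cr
Supplemental (21% flat on bonus): 21% × 2,250.00 Cr = 472.50 Cr
Total wage tax: 592.44 Cr + 472.50 Cr = 1,064.94 Cr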